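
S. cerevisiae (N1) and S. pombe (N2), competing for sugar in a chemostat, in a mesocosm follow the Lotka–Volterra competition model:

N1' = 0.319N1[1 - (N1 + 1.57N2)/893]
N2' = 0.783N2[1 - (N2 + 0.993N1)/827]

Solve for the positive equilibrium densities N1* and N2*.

N1* ≈ 725, N2* ≈ 107

Setting both brackets to zero gives the nullclines N1 + 1.57N2 = 893 and 0.993N1 + N2 = 827.
Substituting N2 = 827 - 0.993N1 into the first: N1(1 - 1.57·0.993) = 893 - 1.57·827.
So N1* = -405/-0.559 = 725, and then N2* = 827 - 0.993·725 = 107.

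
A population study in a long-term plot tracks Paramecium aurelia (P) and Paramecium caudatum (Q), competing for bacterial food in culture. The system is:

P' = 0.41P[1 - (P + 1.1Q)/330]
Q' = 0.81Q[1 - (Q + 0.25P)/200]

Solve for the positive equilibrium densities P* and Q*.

Setting both brackets to zero gives the nullclines P + 1.1Q = 330 and 0.25P + Q = 200.
Substituting Q = 200 - 0.25P into the first: P(1 - 1.1·0.25) = 330 - 1.1·200.
So P* = 110/0.725 = 152, and then Q* = 200 - 0.25·152 = 162.

P* ≈ 152, Q* ≈ 162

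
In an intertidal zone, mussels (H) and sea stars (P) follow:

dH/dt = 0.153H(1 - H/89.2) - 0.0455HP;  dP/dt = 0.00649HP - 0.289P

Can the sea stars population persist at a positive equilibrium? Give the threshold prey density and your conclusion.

The predator equation gives dP/dt > 0 only when H > 0.289/0.00649 = 44.5.
Without the predator, H → K = 89.2. Since 89.2 > 44.5, the predator can invade and persist.

Threshold H = 44.5; K > 44.5, so yes, the predator persists.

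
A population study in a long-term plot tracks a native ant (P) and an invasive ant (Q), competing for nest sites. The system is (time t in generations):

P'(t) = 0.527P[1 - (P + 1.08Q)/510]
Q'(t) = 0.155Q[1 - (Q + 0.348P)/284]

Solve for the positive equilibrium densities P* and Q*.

P* ≈ 326, Q* ≈ 171

Setting both brackets to zero gives the nullclines P + 1.08Q = 510 and 0.348P + Q = 284.
Substituting Q = 284 - 0.348P into the first: P(1 - 1.08·0.348) = 510 - 1.08·284.
So P* = 203/0.624 = 326, and then Q* = 284 - 0.348·326 = 171.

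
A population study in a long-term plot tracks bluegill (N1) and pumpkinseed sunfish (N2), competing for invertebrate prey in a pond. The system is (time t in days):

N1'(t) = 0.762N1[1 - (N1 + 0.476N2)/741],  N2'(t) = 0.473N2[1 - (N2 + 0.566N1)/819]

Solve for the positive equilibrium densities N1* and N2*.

Setting both brackets to zero gives the nullclines N1 + 0.476N2 = 741 and 0.566N1 + N2 = 819.
Substituting N2 = 819 - 0.566N1 into the first: N1(1 - 0.476·0.566) = 741 - 0.476·819.
So N1* = 351/0.731 = 481, and then N2* = 819 - 0.566·481 = 547.

N1* ≈ 481, N2* ≈ 547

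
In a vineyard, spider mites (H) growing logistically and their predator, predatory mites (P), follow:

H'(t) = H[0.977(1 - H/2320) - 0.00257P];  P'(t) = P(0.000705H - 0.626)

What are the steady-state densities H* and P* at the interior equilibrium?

H* ≈ 888, P* ≈ 235

From dP/dt = 0 with P > 0: 0.000705H* = 0.626, so H* = 888.
Substitute into dH/dt = 0: 0.977(1 - 888/2320) = 0.00257P*.
The bracket is 0.617, giving P* = 0.603/0.00257 = 235.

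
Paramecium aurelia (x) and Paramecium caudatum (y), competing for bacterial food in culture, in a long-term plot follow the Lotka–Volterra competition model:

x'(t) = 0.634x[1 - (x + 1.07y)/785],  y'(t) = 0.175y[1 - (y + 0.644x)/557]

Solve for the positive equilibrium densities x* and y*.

Setting both brackets to zero gives the nullclines x + 1.07y = 785 and 0.644x + y = 557.
Substituting y = 557 - 0.644x into the first: x(1 - 1.07·0.644) = 785 - 1.07·557.
So x* = 189/0.311 = 608, and then y* = 557 - 0.644·608 = 166.

x* ≈ 608, y* ≈ 166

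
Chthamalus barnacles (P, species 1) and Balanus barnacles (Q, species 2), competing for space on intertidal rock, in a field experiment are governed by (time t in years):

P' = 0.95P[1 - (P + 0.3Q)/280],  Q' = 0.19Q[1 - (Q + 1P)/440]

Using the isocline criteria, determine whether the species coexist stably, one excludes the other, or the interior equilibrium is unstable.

Compare the nullcline intercepts: K1/α12 = 280/0.3 = 933 > K2 = 440; K2/α21 = 440/1 = 440 > K1 = 280.
Since both inequalities hold, each species can invade when rare, so the interior equilibrium is stable.

stable coexistence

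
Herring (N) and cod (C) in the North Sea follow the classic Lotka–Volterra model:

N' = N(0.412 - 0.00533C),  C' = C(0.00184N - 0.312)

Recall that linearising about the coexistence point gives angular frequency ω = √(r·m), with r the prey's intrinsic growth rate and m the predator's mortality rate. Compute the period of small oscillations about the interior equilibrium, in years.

Here r = 0.412 and m = 0.312, so r·m = 0.129.
ω = √0.129 = 0.359 per year, hence T = 2π/ω ≈ 17.5 years.

T ≈ 17.5 years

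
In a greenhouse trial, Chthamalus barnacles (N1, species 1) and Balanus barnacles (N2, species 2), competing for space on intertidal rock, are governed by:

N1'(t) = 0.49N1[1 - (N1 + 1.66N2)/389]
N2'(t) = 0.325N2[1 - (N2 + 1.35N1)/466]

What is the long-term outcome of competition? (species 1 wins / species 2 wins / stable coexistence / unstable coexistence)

unstable coexistence (outcome depends on initial conditions)

Compare the nullcline intercepts: K1/α12 = 389/1.66 = 234 < K2 = 466; K2/α21 = 466/1.35 = 345 < K1 = 389.
Since both are reversed, neither can invade when rare; the interior point is a saddle.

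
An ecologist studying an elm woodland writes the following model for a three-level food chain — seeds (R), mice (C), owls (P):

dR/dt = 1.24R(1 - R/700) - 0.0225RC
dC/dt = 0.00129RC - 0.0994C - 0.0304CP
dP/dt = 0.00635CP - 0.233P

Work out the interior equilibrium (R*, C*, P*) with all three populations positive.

From dP/dt = 0: 0.00635C* = 0.233, so C* = 36.7.
From dR/dt = 0: 1.24(1 - R*/700) = 0.0225·36.7, giving R* = 700·(1 - 0.666) = 234.
From dC/dt = 0: 0.00129·234 - 0.0994 = 0.0304P*, so P* = 0.202/0.0304 = 6.66.

R* ≈ 234, C* ≈ 36.7, P* ≈ 6.66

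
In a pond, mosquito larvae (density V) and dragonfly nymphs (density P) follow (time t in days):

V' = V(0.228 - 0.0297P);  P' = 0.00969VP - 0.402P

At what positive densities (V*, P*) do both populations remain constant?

Set dP/dt = 0 with P > 0: 0.00969V - 0.402 = 0, so V* = 0.402/0.00969 = 41.5.
Set dV/dt = 0 with V > 0: 0.228 - 0.0297P = 0, so P* = 0.228/0.0297 = 7.68.

V* ≈ 41.5, P* ≈ 7.68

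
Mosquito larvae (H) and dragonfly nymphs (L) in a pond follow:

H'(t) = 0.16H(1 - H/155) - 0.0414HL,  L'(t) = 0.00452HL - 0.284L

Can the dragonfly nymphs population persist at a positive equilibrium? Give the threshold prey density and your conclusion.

The predator equation gives dL/dt > 0 only when H > 0.284/0.00452 = 62.8.
Without the predator, H → K = 155. Since 155 > 62.8, the predator can invade and persist.

Threshold H = 62.8; K > 62.8, so yes, the predator persists.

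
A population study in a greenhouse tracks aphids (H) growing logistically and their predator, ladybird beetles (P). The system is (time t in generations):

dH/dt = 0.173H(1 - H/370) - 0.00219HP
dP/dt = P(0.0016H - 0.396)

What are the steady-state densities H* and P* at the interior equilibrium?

From dP/dt = 0 with P > 0: 0.0016H* = 0.396, so H* = 248.
Substitute into dH/dt = 0: 0.173(1 - 248/370) = 0.00219P*.
The bracket is 0.331, giving P* = 0.0573/0.00219 = 26.2.

H* ≈ 248, P* ≈ 26.2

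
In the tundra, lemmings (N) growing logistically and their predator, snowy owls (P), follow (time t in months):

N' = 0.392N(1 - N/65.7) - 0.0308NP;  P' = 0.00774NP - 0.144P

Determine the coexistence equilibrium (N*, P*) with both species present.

From dP/dt = 0 with P > 0: 0.00774N* = 0.144, so N* = 18.6.
Substitute into dN/dt = 0: 0.392(1 - 18.6/65.7) = 0.0308P*.
The bracket is 0.717, giving P* = 0.281/0.0308 = 9.12.

N* ≈ 18.6, P* ≈ 9.12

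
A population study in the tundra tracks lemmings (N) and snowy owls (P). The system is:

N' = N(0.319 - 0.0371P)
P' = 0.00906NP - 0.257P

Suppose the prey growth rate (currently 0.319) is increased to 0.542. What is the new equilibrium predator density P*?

P* ≈ 14.6

At the interior fixed point, setting dN/dt = 0 with N > 0 fixes P* = (prey growth rate)/(NP coefficient) — independent of the other coefficients.
With the change, P* = 0.542/0.0371 = 14.6; it rises from 8.6.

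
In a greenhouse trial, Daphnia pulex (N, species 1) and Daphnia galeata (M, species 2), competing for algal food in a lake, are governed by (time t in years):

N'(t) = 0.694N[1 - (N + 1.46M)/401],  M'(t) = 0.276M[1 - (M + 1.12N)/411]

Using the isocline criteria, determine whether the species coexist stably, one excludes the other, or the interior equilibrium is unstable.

Compare the nullcline intercepts: K1/α12 = 401/1.46 = 275 < K2 = 411; K2/α21 = 411/1.12 = 367 < K1 = 401.
Since both are reversed, neither can invade when rare; the interior point is a saddle.

unstable coexistence (outcome depends on initial conditions)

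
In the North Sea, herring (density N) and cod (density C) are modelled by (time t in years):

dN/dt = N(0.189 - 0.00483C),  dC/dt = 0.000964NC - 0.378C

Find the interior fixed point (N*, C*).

N* ≈ 392, C* ≈ 39.1

Set dC/dt = 0 with C > 0: 0.000964N - 0.378 = 0, so N* = 0.378/0.000964 = 392.
Set dN/dt = 0 with N > 0: 0.189 - 0.00483C = 0, so C* = 0.189/0.00483 = 39.1.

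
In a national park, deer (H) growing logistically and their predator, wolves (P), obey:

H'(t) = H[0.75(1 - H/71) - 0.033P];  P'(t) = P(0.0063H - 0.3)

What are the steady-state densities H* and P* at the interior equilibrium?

H* ≈ 47.6, P* ≈ 7.48

From dP/dt = 0 with P > 0: 0.0063H* = 0.3, so H* = 47.6.
Substitute into dH/dt = 0: 0.75(1 - 47.6/71) = 0.033P*.
The bracket is 0.329, giving P* = 0.247/0.033 = 7.48.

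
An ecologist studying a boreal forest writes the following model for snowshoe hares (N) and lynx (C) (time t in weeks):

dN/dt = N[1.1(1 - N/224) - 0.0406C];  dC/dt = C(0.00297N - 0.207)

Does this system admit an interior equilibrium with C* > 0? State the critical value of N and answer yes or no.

The predator equation gives dC/dt > 0 only when N > 0.207/0.00297 = 69.7.
Without the predator, N → K = 224. Since 224 > 69.7, the predator can invade and persist.

Threshold N = 69.7; K > 69.7, so yes, the predator persists.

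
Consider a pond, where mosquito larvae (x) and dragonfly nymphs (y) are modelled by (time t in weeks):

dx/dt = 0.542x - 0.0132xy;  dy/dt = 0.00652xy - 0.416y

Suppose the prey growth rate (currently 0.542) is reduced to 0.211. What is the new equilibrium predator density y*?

At the interior fixed point, setting dx/dt = 0 with x > 0 fixes y* = (prey growth rate)/(xy coefficient) — independent of the other coefficients.
With the change, y* = 0.211/0.0132 = 16; it falls from 41.1.

y* ≈ 16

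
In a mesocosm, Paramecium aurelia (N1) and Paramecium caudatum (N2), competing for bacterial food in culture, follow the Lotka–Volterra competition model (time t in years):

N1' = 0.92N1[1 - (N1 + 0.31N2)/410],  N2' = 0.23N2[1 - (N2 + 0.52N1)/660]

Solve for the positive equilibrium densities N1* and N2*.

Setting both brackets to zero gives the nullclines N1 + 0.31N2 = 410 and 0.52N1 + N2 = 660.
Substituting N2 = 660 - 0.52N1 into the first: N1(1 - 0.31·0.52) = 410 - 0.31·660.
So N1* = 205/0.839 = 245, and then N2* = 660 - 0.52·245 = 533.

N1* ≈ 245, N2* ≈ 533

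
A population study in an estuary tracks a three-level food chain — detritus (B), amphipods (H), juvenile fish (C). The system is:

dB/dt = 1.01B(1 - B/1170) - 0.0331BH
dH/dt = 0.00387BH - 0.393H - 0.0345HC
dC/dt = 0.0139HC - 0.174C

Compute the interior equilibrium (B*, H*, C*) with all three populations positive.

B* ≈ 690, H* ≈ 12.5, C* ≈ 66

From dC/dt = 0: 0.0139H* = 0.174, so H* = 12.5.
From dB/dt = 0: 1.01(1 - B*/1170) = 0.0331·12.5, giving B* = 1170·(1 - 0.41) = 690.
From dH/dt = 0: 0.00387·690 - 0.393 = 0.0345C*, so C* = 2.28/0.0345 = 66.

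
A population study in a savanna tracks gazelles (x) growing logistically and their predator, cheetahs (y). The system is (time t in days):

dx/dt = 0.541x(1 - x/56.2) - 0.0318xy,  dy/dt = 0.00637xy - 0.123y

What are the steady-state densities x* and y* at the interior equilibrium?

From dy/dt = 0 with y > 0: 0.00637x* = 0.123, so x* = 19.3.
Substitute into dx/dt = 0: 0.541(1 - 19.3/56.2) = 0.0318y*.
The bracket is 0.656, giving y* = 0.355/0.0318 = 11.2.

x* ≈ 19.3, y* ≈ 11.2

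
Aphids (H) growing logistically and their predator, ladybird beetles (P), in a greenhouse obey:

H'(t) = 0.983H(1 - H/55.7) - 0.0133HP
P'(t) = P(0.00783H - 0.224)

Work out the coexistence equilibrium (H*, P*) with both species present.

H* ≈ 28.6, P* ≈ 35.9

From dP/dt = 0 with P > 0: 0.00783H* = 0.224, so H* = 28.6.
Substitute into dH/dt = 0: 0.983(1 - 28.6/55.7) = 0.0133P*.
The bracket is 0.486, giving P* = 0.478/0.0133 = 35.9.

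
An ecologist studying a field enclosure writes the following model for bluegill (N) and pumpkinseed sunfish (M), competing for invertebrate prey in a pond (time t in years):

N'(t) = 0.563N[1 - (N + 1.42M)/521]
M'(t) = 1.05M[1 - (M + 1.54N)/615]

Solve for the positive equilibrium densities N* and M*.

N* ≈ 297, M* ≈ 158

Setting both brackets to zero gives the nullclines N + 1.42M = 521 and 1.54N + M = 615.
Substituting M = 615 - 1.54N into the first: N(1 - 1.42·1.54) = 521 - 1.42·615.
So N* = -352/-1.19 = 297, and then M* = 615 - 1.54·297 = 158.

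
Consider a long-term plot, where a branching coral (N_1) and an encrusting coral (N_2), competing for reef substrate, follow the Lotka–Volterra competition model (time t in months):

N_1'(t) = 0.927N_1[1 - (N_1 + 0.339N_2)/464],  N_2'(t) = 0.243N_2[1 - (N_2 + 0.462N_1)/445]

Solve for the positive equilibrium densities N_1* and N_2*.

N_1* ≈ 371, N_2* ≈ 273

Setting both brackets to zero gives the nullclines N_1 + 0.339N_2 = 464 and 0.462N_1 + N_2 = 445.
Substituting N_2 = 445 - 0.462N_1 into the first: N_1(1 - 0.339·0.462) = 464 - 0.339·445.
So N_1* = 313/0.843 = 371, and then N_2* = 445 - 0.462·371 = 273.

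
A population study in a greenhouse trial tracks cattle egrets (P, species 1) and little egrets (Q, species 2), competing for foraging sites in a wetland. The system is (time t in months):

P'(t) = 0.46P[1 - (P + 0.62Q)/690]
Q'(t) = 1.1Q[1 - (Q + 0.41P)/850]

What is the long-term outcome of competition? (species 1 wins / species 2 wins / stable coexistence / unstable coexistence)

stable coexistence

Compare the nullcline intercepts: K1/α12 = 690/0.62 = 1110 > K2 = 850; K2/α21 = 850/0.41 = 2070 > K1 = 690.
Since both inequalities hold, each species can invade when rare, so the interior equilibrium is stable.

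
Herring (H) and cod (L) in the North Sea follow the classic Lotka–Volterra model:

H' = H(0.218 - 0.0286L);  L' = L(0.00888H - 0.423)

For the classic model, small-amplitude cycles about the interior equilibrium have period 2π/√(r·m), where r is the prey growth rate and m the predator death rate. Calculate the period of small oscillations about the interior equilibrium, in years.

Here r = 0.218 and m = 0.423, so r·m = 0.0922.
ω = √0.0922 = 0.304 per year, hence T = 2π/ω ≈ 20.7 years.

T ≈ 20.7 years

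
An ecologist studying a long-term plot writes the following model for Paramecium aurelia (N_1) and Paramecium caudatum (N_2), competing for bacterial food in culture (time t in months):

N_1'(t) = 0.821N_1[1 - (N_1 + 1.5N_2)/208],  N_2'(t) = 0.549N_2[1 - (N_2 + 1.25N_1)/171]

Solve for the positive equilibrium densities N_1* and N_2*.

Setting both brackets to zero gives the nullclines N_1 + 1.5N_2 = 208 and 1.25N_1 + N_2 = 171.
Substituting N_2 = 171 - 1.25N_1 into the first: N_1(1 - 1.5·1.25) = 208 - 1.5·171.
So N_1* = -48.5/-0.875 = 55.4, and then N_2* = 171 - 1.25·55.4 = 102.

N_1* ≈ 55.4, N_2* ≈ 102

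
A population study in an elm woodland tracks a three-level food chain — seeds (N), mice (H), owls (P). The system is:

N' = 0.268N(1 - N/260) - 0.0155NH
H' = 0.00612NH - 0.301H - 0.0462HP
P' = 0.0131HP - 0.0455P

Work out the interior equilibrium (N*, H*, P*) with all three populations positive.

N* ≈ 208, H* ≈ 3.47, P* ≈ 21

From dP/dt = 0: 0.0131H* = 0.0455, so H* = 3.47.
From dN/dt = 0: 0.268(1 - N*/260) = 0.0155·3.47, giving N* = 260·(1 - 0.201) = 208.
From dH/dt = 0: 0.00612·208 - 0.301 = 0.0462P*, so P* = 0.971/0.0462 = 21.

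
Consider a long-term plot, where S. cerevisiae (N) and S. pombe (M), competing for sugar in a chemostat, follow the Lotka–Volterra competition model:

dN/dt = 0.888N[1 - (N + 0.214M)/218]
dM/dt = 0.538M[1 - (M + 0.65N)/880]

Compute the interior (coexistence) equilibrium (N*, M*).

Setting both brackets to zero gives the nullclines N + 0.214M = 218 and 0.65N + M = 880.
Substituting M = 880 - 0.65N into the first: N(1 - 0.214·0.65) = 218 - 0.214·880.
So N* = 29.7/0.861 = 34.5, and then M* = 880 - 0.65·34.5 = 858.

N* ≈ 34.5, M* ≈ 858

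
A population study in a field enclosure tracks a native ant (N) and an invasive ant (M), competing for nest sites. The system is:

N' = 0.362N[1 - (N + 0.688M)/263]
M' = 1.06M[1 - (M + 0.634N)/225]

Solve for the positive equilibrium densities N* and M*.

Setting both brackets to zero gives the nullclines N + 0.688M = 263 and 0.634N + M = 225.
Substituting M = 225 - 0.634N into the first: N(1 - 0.688·0.634) = 263 - 0.688·225.
So N* = 108/0.564 = 192, and then M* = 225 - 0.634·192 = 103.

N* ≈ 192, M* ≈ 103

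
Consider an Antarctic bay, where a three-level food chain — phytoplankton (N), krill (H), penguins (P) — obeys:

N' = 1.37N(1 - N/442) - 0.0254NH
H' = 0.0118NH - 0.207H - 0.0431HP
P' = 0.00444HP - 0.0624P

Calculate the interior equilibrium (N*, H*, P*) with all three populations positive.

From dP/dt = 0: 0.00444H* = 0.0624, so H* = 14.1.
From dN/dt = 0: 1.37(1 - N*/442) = 0.0254·14.1, giving N* = 442·(1 - 0.261) = 327.
From dH/dt = 0: 0.0118·327 - 0.207 = 0.0431P*, so P* = 3.65/0.0431 = 84.7.

N* ≈ 327, H* ≈ 14.1, P* ≈ 84.7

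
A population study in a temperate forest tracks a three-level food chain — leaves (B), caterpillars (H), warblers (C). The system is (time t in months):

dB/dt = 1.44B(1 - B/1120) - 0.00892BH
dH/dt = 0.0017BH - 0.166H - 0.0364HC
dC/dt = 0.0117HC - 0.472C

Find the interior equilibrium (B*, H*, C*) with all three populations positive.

B* ≈ 840, H* ≈ 40.3, C* ≈ 34.7

From dC/dt = 0: 0.0117H* = 0.472, so H* = 40.3.
From dB/dt = 0: 1.44(1 - B*/1120) = 0.00892·40.3, giving B* = 1120·(1 - 0.25) = 840.
From dH/dt = 0: 0.0017·840 - 0.166 = 0.0364C*, so C* = 1.26/0.0364 = 34.7.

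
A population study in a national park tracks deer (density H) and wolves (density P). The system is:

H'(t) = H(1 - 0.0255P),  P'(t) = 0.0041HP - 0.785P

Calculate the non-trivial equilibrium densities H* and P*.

Set dP/dt = 0 with P > 0: 0.0041H - 0.785 = 0, so H* = 0.785/0.0041 = 191.
Set dH/dt = 0 with H > 0: 1 - 0.0255P = 0, so P* = 1/0.0255 = 39.2.

H* ≈ 191, P* ≈ 39.2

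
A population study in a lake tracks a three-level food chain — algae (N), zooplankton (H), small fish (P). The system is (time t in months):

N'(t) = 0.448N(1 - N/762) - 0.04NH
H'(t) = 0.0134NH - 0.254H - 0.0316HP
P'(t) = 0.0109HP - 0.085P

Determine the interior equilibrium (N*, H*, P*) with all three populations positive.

N* ≈ 231, H* ≈ 7.8, P* ≈ 90.1

From dP/dt = 0: 0.0109H* = 0.085, so H* = 7.8.
From dN/dt = 0: 0.448(1 - N*/762) = 0.04·7.8, giving N* = 762·(1 - 0.696) = 231.
From dH/dt = 0: 0.0134·231 - 0.254 = 0.0316P*, so P* = 2.85/0.0316 = 90.1.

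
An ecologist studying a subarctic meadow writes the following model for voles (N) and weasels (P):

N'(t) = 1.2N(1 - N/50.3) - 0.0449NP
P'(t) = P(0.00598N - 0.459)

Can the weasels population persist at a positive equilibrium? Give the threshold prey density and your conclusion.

Threshold N = 76.8; K < 76.8, so no, the predator goes extinct.

The predator equation gives dP/dt > 0 only when N > 0.459/0.00598 = 76.8.
Without the predator, N → K = 50.3. Since 50.3 < 76.8, the predator cannot invade.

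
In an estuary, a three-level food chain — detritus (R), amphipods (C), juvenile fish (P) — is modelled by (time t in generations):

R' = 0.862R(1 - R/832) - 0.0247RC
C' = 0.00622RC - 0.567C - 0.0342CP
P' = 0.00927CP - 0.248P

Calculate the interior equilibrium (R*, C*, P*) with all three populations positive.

From dP/dt = 0: 0.00927C* = 0.248, so C* = 26.8.
From dR/dt = 0: 0.862(1 - R*/832) = 0.0247·26.8, giving R* = 832·(1 - 0.767) = 194.
From dC/dt = 0: 0.00622·194 - 0.567 = 0.0342P*, so P* = 0.641/0.0342 = 18.7.

R* ≈ 194, C* ≈ 26.8, P* ≈ 18.7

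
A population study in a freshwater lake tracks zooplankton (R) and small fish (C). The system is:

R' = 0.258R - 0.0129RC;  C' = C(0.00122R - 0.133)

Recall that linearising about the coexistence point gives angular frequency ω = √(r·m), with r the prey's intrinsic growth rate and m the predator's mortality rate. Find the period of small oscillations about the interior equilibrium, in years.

T ≈ 33.9 years

Here r = 0.258 and m = 0.133, so r·m = 0.0343.
ω = √0.0343 = 0.185 per year, hence T = 2π/ω ≈ 33.9 years.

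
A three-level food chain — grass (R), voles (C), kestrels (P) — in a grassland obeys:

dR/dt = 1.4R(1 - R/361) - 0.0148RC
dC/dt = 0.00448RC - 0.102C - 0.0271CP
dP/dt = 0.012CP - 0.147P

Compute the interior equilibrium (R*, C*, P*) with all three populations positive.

From dP/dt = 0: 0.012C* = 0.147, so C* = 12.2.
From dR/dt = 0: 1.4(1 - R*/361) = 0.0148·12.2, giving R* = 361·(1 - 0.13) = 314.
From dC/dt = 0: 0.00448·314 - 0.102 = 0.0271P*, so P* = 1.31/0.0271 = 48.2.

R* ≈ 314, C* ≈ 12.2, P* ≈ 48.2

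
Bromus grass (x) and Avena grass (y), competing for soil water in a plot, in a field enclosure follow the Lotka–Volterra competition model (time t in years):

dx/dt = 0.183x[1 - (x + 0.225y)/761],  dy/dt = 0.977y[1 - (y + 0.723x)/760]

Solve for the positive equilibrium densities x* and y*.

Setting both brackets to zero gives the nullclines x + 0.225y = 761 and 0.723x + y = 760.
Substituting y = 760 - 0.723x into the first: x(1 - 0.225·0.723) = 761 - 0.225·760.
So x* = 590/0.837 = 705, and then y* = 760 - 0.723·705 = 251.

x* ≈ 705, y* ≈ 251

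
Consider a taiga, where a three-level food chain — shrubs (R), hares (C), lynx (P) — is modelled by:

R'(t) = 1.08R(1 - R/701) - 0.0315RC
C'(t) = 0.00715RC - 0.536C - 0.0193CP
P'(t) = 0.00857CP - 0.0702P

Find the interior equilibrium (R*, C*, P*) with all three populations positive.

R* ≈ 534, C* ≈ 8.19, P* ≈ 170

From dP/dt = 0: 0.00857C* = 0.0702, so C* = 8.19.
From dR/dt = 0: 1.08(1 - R*/701) = 0.0315·8.19, giving R* = 701·(1 - 0.239) = 534.
From dC/dt = 0: 0.00715·534 - 0.536 = 0.0193P*, so P* = 3.28/0.0193 = 170.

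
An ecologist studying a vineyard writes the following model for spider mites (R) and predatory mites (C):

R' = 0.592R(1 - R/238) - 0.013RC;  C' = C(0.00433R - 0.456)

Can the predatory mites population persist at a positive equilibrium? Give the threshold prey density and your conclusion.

Threshold R = 105; K > 105, so yes, the predator persists.

The predator equation gives dC/dt > 0 only when R > 0.456/0.00433 = 105.
Without the predator, R → K = 238. Since 238 > 105, the predator can invade and persist.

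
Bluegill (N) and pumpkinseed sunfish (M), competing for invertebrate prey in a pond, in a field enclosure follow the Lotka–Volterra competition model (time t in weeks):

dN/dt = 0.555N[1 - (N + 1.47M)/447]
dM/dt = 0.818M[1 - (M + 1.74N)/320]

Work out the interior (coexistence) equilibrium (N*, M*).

Setting both brackets to zero gives the nullclines N + 1.47M = 447 and 1.74N + M = 320.
Substituting M = 320 - 1.74N into the first: N(1 - 1.47·1.74) = 447 - 1.47·320.
So N* = -23.4/-1.56 = 15, and then M* = 320 - 1.74·15 = 294.

N* ≈ 15, M* ≈ 294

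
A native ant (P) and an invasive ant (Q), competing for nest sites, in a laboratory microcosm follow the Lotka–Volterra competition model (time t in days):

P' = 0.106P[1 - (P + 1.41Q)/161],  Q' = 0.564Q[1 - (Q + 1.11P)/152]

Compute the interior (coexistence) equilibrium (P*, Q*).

P* ≈ 94.4, Q* ≈ 47.3

Setting both brackets to zero gives the nullclines P + 1.41Q = 161 and 1.11P + Q = 152.
Substituting Q = 152 - 1.11P into the first: P(1 - 1.41·1.11) = 161 - 1.41·152.
So P* = -53.3/-0.565 = 94.4, and then Q* = 152 - 1.11·94.4 = 47.3.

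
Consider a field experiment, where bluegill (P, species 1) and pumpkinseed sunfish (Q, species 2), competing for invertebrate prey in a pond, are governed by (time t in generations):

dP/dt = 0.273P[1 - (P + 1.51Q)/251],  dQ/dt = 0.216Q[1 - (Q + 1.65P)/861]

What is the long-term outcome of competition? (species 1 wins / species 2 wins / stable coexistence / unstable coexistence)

Compare the nullcline intercepts: K1/α12 = 251/1.51 = 166 < K2 = 861; K2/α21 = 861/1.65 = 522 > K1 = 251.
Since the inequalities point opposite ways, species 2 can invade but species 1 cannot.

species 2 excludes species 1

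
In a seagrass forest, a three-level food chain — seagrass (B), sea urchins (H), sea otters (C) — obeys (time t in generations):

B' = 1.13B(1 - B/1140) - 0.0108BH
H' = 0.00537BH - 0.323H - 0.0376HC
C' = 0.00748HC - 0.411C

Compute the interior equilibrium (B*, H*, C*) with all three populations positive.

From dC/dt = 0: 0.00748H* = 0.411, so H* = 54.9.
From dB/dt = 0: 1.13(1 - B*/1140) = 0.0108·54.9, giving B* = 1140·(1 - 0.525) = 541.
From dH/dt = 0: 0.00537·541 - 0.323 = 0.0376C*, so C* = 2.58/0.0376 = 68.7.

B* ≈ 541, H* ≈ 54.9, C* ≈ 68.7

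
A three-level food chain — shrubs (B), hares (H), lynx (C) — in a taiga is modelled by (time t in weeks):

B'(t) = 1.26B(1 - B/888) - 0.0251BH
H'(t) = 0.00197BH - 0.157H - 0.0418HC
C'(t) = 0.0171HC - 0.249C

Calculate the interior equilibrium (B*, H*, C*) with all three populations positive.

From dC/dt = 0: 0.0171H* = 0.249, so H* = 14.6.
From dB/dt = 0: 1.26(1 - B*/888) = 0.0251·14.6, giving B* = 888·(1 - 0.29) = 630.
From dH/dt = 0: 0.00197·630 - 0.157 = 0.0418C*, so C* = 1.08/0.0418 = 26.

B* ≈ 630, H* ≈ 14.6, C* ≈ 26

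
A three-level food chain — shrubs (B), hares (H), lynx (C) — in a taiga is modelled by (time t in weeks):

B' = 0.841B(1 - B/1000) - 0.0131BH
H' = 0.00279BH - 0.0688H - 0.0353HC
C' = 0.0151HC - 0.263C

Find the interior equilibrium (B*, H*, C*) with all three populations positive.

From dC/dt = 0: 0.0151H* = 0.263, so H* = 17.4.
From dB/dt = 0: 0.841(1 - B*/1000) = 0.0131·17.4, giving B* = 1000·(1 - 0.271) = 729.
From dH/dt = 0: 0.00279·729 - 0.0688 = 0.0353C*, so C* = 1.96/0.0353 = 55.6.

B* ≈ 729, H* ≈ 17.4, C* ≈ 55.6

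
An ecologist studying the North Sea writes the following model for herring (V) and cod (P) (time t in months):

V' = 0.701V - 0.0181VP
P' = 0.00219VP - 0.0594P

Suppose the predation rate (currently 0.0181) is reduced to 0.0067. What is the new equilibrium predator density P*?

At the interior fixed point, setting dV/dt = 0 with V > 0 fixes P* = (prey growth rate)/(VP coefficient) — independent of the other coefficients.
With the change, P* = 0.701/0.0067 = 105; it rises from 38.7.

P* ≈ 105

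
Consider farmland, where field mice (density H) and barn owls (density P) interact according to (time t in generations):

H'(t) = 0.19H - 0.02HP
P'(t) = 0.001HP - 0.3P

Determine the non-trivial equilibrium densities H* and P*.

H* ≈ 300, P* ≈ 9.5

Set dP/dt = 0 with P > 0: 0.001H - 0.3 = 0, so H* = 0.3/0.001 = 300.
Set dH/dt = 0 with H > 0: 0.19 - 0.02P = 0, so P* = 0.19/0.02 = 9.5.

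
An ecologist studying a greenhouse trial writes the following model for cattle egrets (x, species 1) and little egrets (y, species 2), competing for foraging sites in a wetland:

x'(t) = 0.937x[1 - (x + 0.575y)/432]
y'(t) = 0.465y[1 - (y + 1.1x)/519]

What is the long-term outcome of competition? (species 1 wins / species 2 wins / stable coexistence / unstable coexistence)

stable coexistence

Compare the nullcline intercepts: K1/α12 = 432/0.575 = 751 > K2 = 519; K2/α21 = 519/1.1 = 472 > K1 = 432.
Since both inequalities hold, each species can invade when rare, so the interior equilibrium is stable.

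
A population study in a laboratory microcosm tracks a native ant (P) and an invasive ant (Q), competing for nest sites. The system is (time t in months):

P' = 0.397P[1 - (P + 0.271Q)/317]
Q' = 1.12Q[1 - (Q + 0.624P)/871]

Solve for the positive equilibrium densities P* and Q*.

Setting both brackets to zero gives the nullclines P + 0.271Q = 317 and 0.624P + Q = 871.
Substituting Q = 871 - 0.624P into the first: P(1 - 0.271·0.624) = 317 - 0.271·871.
So P* = 81/0.831 = 97.4, and then Q* = 871 - 0.624·97.4 = 810.

P* ≈ 97.4, Q* ≈ 810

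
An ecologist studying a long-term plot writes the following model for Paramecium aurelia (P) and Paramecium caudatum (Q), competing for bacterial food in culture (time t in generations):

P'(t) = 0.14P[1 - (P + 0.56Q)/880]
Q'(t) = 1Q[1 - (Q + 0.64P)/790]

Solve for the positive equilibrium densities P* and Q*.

Setting both brackets to zero gives the nullclines P + 0.56Q = 880 and 0.64P + Q = 790.
Substituting Q = 790 - 0.64P into the first: P(1 - 0.56·0.64) = 880 - 0.56·790.
So P* = 438/0.642 = 682, and then Q* = 790 - 0.64·682 = 353.

P* ≈ 682, Q* ≈ 353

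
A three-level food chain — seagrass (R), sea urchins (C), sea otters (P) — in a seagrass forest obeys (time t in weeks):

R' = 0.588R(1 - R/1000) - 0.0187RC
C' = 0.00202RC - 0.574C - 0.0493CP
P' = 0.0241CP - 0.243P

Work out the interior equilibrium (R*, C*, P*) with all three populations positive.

From dP/dt = 0: 0.0241C* = 0.243, so C* = 10.1.
From dR/dt = 0: 0.588(1 - R*/1000) = 0.0187·10.1, giving R* = 1000·(1 - 0.321) = 679.
From dC/dt = 0: 0.00202·679 - 0.574 = 0.0493P*, so P* = 0.798/0.0493 = 16.2.

R* ≈ 679, C* ≈ 10.1, P* ≈ 16.2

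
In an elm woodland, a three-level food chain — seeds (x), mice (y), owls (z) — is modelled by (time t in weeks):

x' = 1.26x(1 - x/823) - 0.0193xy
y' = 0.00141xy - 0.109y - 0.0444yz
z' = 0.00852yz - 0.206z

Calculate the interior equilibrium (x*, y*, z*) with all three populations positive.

x* ≈ 518, y* ≈ 24.2, z* ≈ 14

From dz/dt = 0: 0.00852y* = 0.206, so y* = 24.2.
From dx/dt = 0: 1.26(1 - x*/823) = 0.0193·24.2, giving x* = 823·(1 - 0.37) = 518.
From dy/dt = 0: 0.00141·518 - 0.109 = 0.0444z*, so z* = 0.622/0.0444 = 14.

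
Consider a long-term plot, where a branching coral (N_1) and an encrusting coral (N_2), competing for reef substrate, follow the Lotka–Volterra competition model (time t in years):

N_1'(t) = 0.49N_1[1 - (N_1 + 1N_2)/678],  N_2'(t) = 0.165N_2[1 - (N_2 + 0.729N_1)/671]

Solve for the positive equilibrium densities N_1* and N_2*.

Setting both brackets to zero gives the nullclines N_1 + 1N_2 = 678 and 0.729N_1 + N_2 = 671.
Substituting N_2 = 671 - 0.729N_1 into the first: N_1(1 - 1·0.729) = 678 - 1·671.
So N_1* = 7/0.271 = 25.8, and then N_2* = 671 - 0.729·25.8 = 652.

N_1* ≈ 25.8, N_2* ≈ 652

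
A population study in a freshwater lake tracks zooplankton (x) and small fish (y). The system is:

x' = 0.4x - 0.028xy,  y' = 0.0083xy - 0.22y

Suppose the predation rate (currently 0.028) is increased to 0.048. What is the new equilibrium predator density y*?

y* ≈ 8.33

At the interior fixed point, setting dx/dt = 0 with x > 0 fixes y* = (prey growth rate)/(xy coefficient) — independent of the other coefficients.
With the change, y* = 0.4/0.048 = 8.33; it falls from 14.3.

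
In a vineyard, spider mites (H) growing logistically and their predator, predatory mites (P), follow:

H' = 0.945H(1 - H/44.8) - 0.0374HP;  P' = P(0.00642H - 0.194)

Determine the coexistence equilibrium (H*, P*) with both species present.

From dP/dt = 0 with P > 0: 0.00642H* = 0.194, so H* = 30.2.
Substitute into dH/dt = 0: 0.945(1 - 30.2/44.8) = 0.0374P*.
The bracket is 0.325, giving P* = 0.308/0.0374 = 8.22.

H* ≈ 30.2, P* ≈ 8.22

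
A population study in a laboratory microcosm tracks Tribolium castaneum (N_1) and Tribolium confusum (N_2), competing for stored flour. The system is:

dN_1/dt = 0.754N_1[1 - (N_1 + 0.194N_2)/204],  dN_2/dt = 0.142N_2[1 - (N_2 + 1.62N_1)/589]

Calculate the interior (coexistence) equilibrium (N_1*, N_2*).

Setting both brackets to zero gives the nullclines N_1 + 0.194N_2 = 204 and 1.62N_1 + N_2 = 589.
Substituting N_2 = 589 - 1.62N_1 into the first: N_1(1 - 0.194·1.62) = 204 - 0.194·589.
So N_1* = 89.7/0.686 = 131, and then N_2* = 589 - 1.62·131 = 377.

N_1* ≈ 131, N_2* ≈ 377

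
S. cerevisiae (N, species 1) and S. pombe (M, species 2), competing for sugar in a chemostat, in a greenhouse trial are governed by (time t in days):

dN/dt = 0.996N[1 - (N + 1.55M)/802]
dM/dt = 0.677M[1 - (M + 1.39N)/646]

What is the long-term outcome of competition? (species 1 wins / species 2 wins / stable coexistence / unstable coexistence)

Compare the nullcline intercepts: K1/α12 = 802/1.55 = 517 < K2 = 646; K2/α21 = 646/1.39 = 465 < K1 = 802.
Since both are reversed, neither can invade when rare; the interior point is a saddle.

unstable coexistence (outcome depends on initial conditions)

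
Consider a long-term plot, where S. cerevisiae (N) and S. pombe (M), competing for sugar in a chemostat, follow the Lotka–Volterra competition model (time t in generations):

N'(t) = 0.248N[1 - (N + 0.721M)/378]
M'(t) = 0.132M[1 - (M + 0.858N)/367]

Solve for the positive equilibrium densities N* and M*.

Setting both brackets to zero gives the nullclines N + 0.721M = 378 and 0.858N + M = 367.
Substituting M = 367 - 0.858N into the first: N(1 - 0.721·0.858) = 378 - 0.721·367.
So N* = 113/0.381 = 297, and then M* = 367 - 0.858·297 = 112.

N* ≈ 297, M* ≈ 112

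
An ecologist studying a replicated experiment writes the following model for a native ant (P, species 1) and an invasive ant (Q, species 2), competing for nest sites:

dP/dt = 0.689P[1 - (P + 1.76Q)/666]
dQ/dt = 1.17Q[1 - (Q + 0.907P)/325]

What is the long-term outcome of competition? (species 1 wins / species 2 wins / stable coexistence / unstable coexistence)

Compare the nullcline intercepts: K1/α12 = 666/1.76 = 378 > K2 = 325; K2/α21 = 325/0.907 = 358 < K1 = 666.
Since the inequalities point opposite ways, species 1 can invade but species 2 cannot.

species 1 excludes species 2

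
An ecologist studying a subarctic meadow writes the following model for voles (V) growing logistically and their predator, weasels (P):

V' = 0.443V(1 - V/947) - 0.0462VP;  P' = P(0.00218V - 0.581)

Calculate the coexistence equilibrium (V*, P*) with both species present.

From dP/dt = 0 with P > 0: 0.00218V* = 0.581, so V* = 267.
Substitute into dV/dt = 0: 0.443(1 - 267/947) = 0.0462P*.
The bracket is 0.719, giving P* = 0.318/0.0462 = 6.89.

V* ≈ 267, P* ≈ 6.89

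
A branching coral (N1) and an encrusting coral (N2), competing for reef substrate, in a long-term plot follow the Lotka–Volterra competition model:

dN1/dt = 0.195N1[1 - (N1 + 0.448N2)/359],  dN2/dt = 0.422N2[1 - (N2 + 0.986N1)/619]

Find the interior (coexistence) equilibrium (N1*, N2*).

N1* ≈ 146, N2* ≈ 475

Setting both brackets to zero gives the nullclines N1 + 0.448N2 = 359 and 0.986N1 + N2 = 619.
Substituting N2 = 619 - 0.986N1 into the first: N1(1 - 0.448·0.986) = 359 - 0.448·619.
So N1* = 81.7/0.558 = 146, and then N2* = 619 - 0.986·146 = 475.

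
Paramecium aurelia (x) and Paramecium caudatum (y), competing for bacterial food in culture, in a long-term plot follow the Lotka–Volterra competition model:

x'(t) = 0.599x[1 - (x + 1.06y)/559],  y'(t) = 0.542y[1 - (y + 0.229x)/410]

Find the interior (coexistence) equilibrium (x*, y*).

Setting both brackets to zero gives the nullclines x + 1.06y = 559 and 0.229x + y = 410.
Substituting y = 410 - 0.229x into the first: x(1 - 1.06·0.229) = 559 - 1.06·410.
So x* = 124/0.757 = 164, and then y* = 410 - 0.229·164 = 372.

x* ≈ 164, y* ≈ 372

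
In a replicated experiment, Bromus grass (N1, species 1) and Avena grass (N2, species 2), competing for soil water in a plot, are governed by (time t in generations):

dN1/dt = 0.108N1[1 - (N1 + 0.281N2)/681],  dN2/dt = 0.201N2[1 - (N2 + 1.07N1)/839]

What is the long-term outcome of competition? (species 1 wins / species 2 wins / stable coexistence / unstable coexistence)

Compare the nullcline intercepts: K1/α12 = 681/0.281 = 2420 > K2 = 839; K2/α21 = 839/1.07 = 784 > K1 = 681.
Since both inequalities hold, each species can invade when rare, so the interior equilibrium is stable.

stable coexistence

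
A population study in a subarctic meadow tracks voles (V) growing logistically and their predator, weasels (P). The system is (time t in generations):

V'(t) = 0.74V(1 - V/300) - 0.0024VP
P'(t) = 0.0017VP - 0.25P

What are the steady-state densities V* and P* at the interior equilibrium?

From dP/dt = 0 with P > 0: 0.0017V* = 0.25, so V* = 147.
Substitute into dV/dt = 0: 0.74(1 - 147/300) = 0.0024P*.
The bracket is 0.51, giving P* = 0.377/0.0024 = 157.

V* ≈ 147, P* ≈ 157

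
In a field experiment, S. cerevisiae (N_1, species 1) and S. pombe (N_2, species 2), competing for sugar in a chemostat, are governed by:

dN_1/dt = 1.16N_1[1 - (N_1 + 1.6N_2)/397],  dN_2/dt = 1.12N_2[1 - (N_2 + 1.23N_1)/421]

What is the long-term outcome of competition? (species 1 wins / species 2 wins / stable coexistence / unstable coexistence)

unstable coexistence (outcome depends on initial conditions)

Compare the nullcline intercepts: K1/α12 = 397/1.6 = 248 < K2 = 421; K2/α21 = 421/1.23 = 342 < K1 = 397.
Since both are reversed, neither can invade when rare; the interior point is a saddle.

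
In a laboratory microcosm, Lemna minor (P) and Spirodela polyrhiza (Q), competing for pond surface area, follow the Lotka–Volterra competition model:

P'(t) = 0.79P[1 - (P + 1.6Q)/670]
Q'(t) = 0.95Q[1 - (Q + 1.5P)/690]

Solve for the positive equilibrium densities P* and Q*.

Setting both brackets to zero gives the nullclines P + 1.6Q = 670 and 1.5P + Q = 690.
Substituting Q = 690 - 1.5P into the first: P(1 - 1.6·1.5) = 670 - 1.6·690.
So P* = -434/-1.4 = 310, and then Q* = 690 - 1.5·310 = 225.

P* ≈ 310, Q* ≈ 225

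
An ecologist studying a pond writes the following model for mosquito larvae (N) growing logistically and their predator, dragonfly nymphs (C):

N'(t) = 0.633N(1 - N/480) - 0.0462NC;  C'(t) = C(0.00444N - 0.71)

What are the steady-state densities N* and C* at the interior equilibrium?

N* ≈ 160, C* ≈ 9.14

From dC/dt = 0 with C > 0: 0.00444N* = 0.71, so N* = 160.
Substitute into dN/dt = 0: 0.633(1 - 160/480) = 0.0462C*.
The bracket is 0.667, giving C* = 0.422/0.0462 = 9.14.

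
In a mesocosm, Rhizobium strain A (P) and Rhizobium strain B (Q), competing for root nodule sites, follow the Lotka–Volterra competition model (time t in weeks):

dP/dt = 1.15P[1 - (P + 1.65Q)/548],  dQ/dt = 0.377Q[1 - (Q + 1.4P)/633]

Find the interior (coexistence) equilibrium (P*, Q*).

P* ≈ 379, Q* ≈ 102

Setting both brackets to zero gives the nullclines P + 1.65Q = 548 and 1.4P + Q = 633.
Substituting Q = 633 - 1.4P into the first: P(1 - 1.65·1.4) = 548 - 1.65·633.
So P* = -496/-1.31 = 379, and then Q* = 633 - 1.4·379 = 102.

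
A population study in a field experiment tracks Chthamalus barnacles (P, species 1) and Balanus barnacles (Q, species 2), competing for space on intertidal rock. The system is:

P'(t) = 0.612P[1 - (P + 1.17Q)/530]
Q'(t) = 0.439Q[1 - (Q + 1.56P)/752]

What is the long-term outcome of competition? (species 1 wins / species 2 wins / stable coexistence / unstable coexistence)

unstable coexistence (outcome depends on initial conditions)

Compare the nullcline intercepts: K1/α12 = 530/1.17 = 453 < K2 = 752; K2/α21 = 752/1.56 = 482 < K1 = 530.
Since both are reversed, neither can invade when rare; the interior point is a saddle.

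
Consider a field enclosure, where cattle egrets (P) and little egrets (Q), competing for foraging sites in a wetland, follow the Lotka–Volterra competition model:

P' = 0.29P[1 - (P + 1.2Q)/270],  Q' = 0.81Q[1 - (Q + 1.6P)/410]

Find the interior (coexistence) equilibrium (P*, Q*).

P* ≈ 241, Q* ≈ 23.9

Setting both brackets to zero gives the nullclines P + 1.2Q = 270 and 1.6P + Q = 410.
Substituting Q = 410 - 1.6P into the first: P(1 - 1.2·1.6) = 270 - 1.2·410.
So P* = -222/-0.92 = 241, and then Q* = 410 - 1.6·241 = 23.9.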